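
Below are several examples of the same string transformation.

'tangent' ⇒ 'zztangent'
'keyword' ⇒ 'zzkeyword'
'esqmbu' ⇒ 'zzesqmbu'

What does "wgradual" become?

Rule — prepend "zz".
For "wgradual" the result is "zzwgradual".

zzwgradual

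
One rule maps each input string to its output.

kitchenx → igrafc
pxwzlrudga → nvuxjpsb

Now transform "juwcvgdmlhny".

The rule is to delete the last 2 characters, then shift every letter 2 places backward in the alphabet (wrapping around).
Starting from "juwcvgdmlhny": after the first operation, "juwcvgdmlh"; after the second, "hsuatebkjf".

hsuatebkjf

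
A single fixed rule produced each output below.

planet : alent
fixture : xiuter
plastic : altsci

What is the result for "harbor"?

Rule — delete the first character, then swap each adjacent pair of characters (1↔2, 3↔4, ...).
For "harbor", step one produces "arbor"; step two turns that into "raobr".

raobr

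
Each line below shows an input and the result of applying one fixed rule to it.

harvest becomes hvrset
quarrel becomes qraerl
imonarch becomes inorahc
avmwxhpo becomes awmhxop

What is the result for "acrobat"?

aorabt

The rule is to swap each adjacent pair of characters (1↔2, 3↔4, ...), then delete the first character.
Starting from "acrobat": after the first operation, "caorabt"; after the second, "aorabt".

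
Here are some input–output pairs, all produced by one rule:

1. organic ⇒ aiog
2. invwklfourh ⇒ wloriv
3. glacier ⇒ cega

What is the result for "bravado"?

In each case the input is transformed by: move the first 3 characters to the end (rotate left by 3), then keep every other character starting from the first (positions 1st, 3rd, 5th, ...).
Applying both steps to "bravado": "vadobra", then "vdba".

vdba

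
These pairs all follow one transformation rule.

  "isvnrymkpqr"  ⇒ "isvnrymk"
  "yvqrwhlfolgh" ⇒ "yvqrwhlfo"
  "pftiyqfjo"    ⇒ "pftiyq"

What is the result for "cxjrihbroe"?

In each case the input is transformed by: delete the last 3 characters.
Applying that to "cxjrihbroe" gives "cxjrihb".

cxjrihb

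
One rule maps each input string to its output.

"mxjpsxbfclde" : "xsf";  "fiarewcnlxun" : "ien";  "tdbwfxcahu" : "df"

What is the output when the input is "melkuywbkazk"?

eub

What's happening: delete the last 3 characters, then keep one character in every 3, starting at position 2 (positions 2nd, 5th, 8th, ...).
For "melkuywbkazk", step one produces "melkuywbk"; step two turns that into "eub".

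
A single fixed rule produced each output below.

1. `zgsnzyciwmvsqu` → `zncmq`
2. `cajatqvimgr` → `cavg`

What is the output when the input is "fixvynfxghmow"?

fvfhw

The rule is to keep one character in every 3, starting at position 1 (positions 1st, 4th, 7th, ...).
For "fixvynfxghmow" the result is "fvfhw".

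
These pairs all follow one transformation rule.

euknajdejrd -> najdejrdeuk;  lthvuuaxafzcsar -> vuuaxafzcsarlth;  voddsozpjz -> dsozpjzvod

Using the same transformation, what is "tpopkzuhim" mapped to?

pkzuhimtpo

Looking at the pairs, the operation is to move the first 3 characters to the end (rotate left by 3).
So "tpopkzuhim" becomes "pkzuhimtpo".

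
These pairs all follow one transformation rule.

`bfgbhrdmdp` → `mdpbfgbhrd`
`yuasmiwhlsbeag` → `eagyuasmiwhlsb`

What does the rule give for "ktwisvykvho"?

Looking at the pairs, the operation is to move the last 3 characters to the front (rotate right by 3).
So "ktwisvykvho" becomes "vhoktwisvyk".

vhoktwisvyk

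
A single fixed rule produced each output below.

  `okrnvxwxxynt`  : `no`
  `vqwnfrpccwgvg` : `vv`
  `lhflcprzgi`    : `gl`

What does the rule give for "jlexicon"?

oj

The pattern: swap the first and last characters, then keep only the last 2 characters.
Starting from "jlexicon": after the first operation, "nlexicoj"; after the second, "oj".
(Check on "lhflcprzgi": → "ihflcprzgl" → "gl" ✓)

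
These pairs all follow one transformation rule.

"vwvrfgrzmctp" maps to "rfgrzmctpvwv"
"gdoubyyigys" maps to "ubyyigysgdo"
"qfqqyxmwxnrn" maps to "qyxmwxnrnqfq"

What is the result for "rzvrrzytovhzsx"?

rrzytovhzsxrzv

In each case the input is transformed by: move the first 3 characters to the end (rotate left by 3).
So "rzvrrzytovhzsx" becomes "rrzytovhzsxrzv".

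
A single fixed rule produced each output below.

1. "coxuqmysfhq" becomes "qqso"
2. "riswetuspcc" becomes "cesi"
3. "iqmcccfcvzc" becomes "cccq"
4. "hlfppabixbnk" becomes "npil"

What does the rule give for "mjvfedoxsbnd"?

What's happening: keep one character in every 3, starting at position 2 (positions 2nd, 5th, 8th, ...), then swap the first and last characters.
Starting from "mjvfedoxsbnd": after the first operation, "jexn"; after the second, "nexj".

nexj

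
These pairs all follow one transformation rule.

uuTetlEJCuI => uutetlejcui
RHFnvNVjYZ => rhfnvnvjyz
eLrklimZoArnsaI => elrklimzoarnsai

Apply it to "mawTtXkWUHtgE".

mawttxkwuhtge

In each case the input is transformed by: convert every letter to lowercase.
On "mawTtXkWUHtgE" that produces "mawttxkwuhtge".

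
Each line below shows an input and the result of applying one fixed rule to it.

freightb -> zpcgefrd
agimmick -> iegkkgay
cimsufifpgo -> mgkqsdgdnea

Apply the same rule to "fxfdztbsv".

tvdbxrzqd

The transformation: swap the first and last characters, then shift every letter 2 places backward in the alphabet (wrapping around).
On "fxfdztbsv" that produces "tvdbxrzqd".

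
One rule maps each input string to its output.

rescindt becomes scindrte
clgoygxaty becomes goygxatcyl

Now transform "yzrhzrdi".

rhzrdyiz

Rule — swap the first and last characters, then move the first 2 characters to the end (rotate left by 2).
For "yzrhzrdi" the result is "rhzrdyiz".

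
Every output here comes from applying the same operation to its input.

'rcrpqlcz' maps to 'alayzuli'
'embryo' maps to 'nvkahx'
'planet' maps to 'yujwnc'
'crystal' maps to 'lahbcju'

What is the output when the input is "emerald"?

nvnajum

The pattern: shift every letter 9 places forward in the alphabet (wrapping around).
For "emerald" the result is "nvnajum".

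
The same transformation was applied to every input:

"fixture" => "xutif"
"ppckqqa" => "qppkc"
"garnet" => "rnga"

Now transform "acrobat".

rocba

Looking at the pairs, the operation is to delete the last 2 characters, then sort the characters into reverse alphabetical order.
Applying both steps to "acrobat": "acrob", then "rocba".
(Check on "garnet": → "garn" → "rnga" ✓)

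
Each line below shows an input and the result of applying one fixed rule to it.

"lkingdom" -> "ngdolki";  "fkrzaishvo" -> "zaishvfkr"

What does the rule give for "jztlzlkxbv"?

lzlkxbjzt

The pattern: delete the last character, then move the first 3 characters to the end (rotate left by 3).
Applying that to "jztlzlkxbv" gives "lzlkxbjzt".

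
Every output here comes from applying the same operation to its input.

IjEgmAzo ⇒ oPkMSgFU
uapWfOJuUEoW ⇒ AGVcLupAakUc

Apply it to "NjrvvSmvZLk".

tPXBBySBfrQ

Rule — flip the case of every letter, then shift every letter 6 places forward in the alphabet (wrapping around).
Doing the same to "NjrvvSmvZLk": "tPXBBySBfrQ".
(Check on "uapWfOJuUEoW": → "UAPwFojUueOw" → "AGVcLupAakUc" ✓)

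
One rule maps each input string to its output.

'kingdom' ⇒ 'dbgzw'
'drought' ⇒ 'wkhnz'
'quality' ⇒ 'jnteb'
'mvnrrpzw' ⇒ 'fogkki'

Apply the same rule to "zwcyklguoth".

spvrdeznh

The rule is to shift every letter 7 places backward in the alphabet (wrapping around), then delete the last 2 characters.
"zwcyklguoth" → "spvrdeznhma" → "spvrdeznh".
(Check on "drought": → "wkhnzam" → "wkhnz" ✓)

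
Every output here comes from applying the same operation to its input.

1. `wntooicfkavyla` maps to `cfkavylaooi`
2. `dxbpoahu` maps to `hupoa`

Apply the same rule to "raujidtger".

tgerjid

Each output is the input with this applied: delete the first 3 characters, then move the first 3 characters to the end (rotate left by 3).
Applying both steps to "raujidtger": "jidtger", then "tgerjid".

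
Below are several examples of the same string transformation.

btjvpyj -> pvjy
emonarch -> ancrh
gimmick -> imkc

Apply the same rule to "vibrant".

artn

The pattern: delete the first 3 characters, then swap each adjacent pair of characters (1↔2, 3↔4, ...).
For "vibrant", step one produces "rant"; step two turns that into "artn".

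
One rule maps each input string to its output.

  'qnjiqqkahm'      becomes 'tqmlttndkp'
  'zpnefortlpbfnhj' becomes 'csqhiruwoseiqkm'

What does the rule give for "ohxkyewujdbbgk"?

The rule is to shift every letter 3 places forward in the alphabet (wrapping around).
On "ohxkyewujdbbgk" that produces "rkanbhzxmgeejn".

rkanbhzxmgeejn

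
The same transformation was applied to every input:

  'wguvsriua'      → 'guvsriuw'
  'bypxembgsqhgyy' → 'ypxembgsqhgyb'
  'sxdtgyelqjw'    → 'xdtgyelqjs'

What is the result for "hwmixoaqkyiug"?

Looking at the pairs, the operation is to swap the first and last characters, then delete the first character.
On "hwmixoaqkyiug": the first step gives "gwmixoaqkyiuh", and the second then gives "wmixoaqkyiuh".

wmixoaqkyiuh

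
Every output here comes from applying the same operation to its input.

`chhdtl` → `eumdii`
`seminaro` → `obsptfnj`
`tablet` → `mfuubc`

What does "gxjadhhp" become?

Looking at the pairs, the operation is to shift every letter 1 place forward in the alphabet (wrapping around), then swap the front and back halves of the string.
So "gxjadhhp" becomes "eiiqhykb".

eiiqhykb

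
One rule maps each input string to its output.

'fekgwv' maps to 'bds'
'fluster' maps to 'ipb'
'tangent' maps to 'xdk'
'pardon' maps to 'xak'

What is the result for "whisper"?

Each output is the input with this applied: shift every letter 3 places backward in the alphabet (wrapping around), then keep every other character starting from the second (positions 2nd, 4th, 6th, ...).
So "whisper" becomes "epb".

epb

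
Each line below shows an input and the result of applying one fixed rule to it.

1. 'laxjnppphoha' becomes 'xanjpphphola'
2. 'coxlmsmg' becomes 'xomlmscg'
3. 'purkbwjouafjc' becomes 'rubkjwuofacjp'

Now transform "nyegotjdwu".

eyogjtwdnu

In each case the input is transformed by: move the first character to the end, then swap each adjacent pair of characters (1↔2, 3↔4, ...).
Starting from "nyegotjdwu": after the first operation, "yegotjdwun"; after the second, "eyogjtwdnu".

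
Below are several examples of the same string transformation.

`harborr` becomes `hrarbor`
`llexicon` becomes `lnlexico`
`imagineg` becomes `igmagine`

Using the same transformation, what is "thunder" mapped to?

trhunde

The pattern: swap the first and last characters, then move the last character to the front.
On "thunder": the first step gives "rhundet", and the second then gives "trhunde".
(Check on "harborr": → "rarborh" → "hrarbor" ✓)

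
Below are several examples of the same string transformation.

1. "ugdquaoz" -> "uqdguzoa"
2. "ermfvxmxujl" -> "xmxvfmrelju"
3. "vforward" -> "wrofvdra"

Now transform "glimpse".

The transformation: reverse the string, then move the first 3 characters to the end (rotate left by 3).
Starting from "glimpse": after the first operation, "espmilg"; after the second, "milgesp".

milgesp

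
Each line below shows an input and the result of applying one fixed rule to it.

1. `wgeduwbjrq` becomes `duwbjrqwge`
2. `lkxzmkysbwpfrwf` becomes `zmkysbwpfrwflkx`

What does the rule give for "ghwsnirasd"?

snirasdghw

Looking at the pairs, the operation is to move the first 3 characters to the end (rotate left by 3).
On "ghwsnirasd" that produces "snirasdghw".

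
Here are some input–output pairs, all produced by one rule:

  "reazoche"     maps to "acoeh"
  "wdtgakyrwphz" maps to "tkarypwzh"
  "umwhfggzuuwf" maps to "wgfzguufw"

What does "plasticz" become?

aitzc

Rule — swap each adjacent pair of characters (1↔2, 3↔4, ...), then delete the first 3 characters.
For "plasticz", step one produces "lpsaitzc"; step two turns that into "aitzc".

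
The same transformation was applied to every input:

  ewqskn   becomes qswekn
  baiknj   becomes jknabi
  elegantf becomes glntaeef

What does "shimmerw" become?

Rule — sort the characters into alphabetical order, then swap the front and back halves of the string.
On "shimmerw": the first step gives "ehimmrsw", and the second then gives "mrswehim".

mrswehim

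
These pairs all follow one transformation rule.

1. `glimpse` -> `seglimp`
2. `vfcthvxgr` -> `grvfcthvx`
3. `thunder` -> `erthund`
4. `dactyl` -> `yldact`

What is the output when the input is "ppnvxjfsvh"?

vhppnvxjfs

The pattern: move the last 2 characters to the front (rotate right by 2).
For "ppnvxjfsvh" the result is "vhppnvxjfs".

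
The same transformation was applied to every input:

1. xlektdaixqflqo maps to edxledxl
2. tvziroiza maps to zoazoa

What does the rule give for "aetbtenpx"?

textex

Looking at the pairs, the operation is to keep one character in every 3, starting at position 3 (positions 3rd, 6th, 9th, ...), then write the whole string twice.
Starting from "aetbtenpx": after the first operation, "tex"; after the second, "textex".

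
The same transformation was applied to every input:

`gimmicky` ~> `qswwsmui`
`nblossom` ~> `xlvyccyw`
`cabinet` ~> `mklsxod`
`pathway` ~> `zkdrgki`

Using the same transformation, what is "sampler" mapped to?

ckwzvob

The rule is to shift every letter 10 places forward in the alphabet (wrapping around).
On "sampler" that produces "ckwzvob".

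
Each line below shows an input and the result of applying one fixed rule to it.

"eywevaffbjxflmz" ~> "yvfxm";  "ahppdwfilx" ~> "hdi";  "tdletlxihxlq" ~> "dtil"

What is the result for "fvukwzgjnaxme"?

vwjx

In each case the input is transformed by: keep one character in every 3, starting at position 2 (positions 2nd, 5th, 8th, ...).
On "fvukwzgjnaxme" that produces "vwjx".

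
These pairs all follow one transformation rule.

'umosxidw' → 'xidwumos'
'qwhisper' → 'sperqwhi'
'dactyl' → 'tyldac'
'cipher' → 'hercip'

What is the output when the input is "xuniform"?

formxuni

What's happening: swap the front and back halves of the string.
So "xuniform" becomes "formxuni".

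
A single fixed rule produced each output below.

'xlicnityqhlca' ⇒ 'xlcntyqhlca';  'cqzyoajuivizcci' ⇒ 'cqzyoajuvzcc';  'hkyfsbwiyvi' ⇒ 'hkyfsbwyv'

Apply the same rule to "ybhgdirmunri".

The pattern: remove every "i".
So "ybhgdirmunri" becomes "ybhgdrmunr".

ybhgdrmunr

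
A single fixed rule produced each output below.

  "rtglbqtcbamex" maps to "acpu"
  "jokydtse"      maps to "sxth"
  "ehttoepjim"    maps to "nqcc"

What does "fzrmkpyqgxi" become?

Rule — shift every letter 9 places forward in the alphabet (wrapping around), then keep only the first 4 characters.
Applying both steps to "fzrmkpyqgxi": "oiavtyhzpgr", then "oiav".

oiav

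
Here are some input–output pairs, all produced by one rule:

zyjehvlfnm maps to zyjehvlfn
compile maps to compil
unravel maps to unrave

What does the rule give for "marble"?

The pattern: delete the last character.
Applying that to "marble" gives "marbl".

marbl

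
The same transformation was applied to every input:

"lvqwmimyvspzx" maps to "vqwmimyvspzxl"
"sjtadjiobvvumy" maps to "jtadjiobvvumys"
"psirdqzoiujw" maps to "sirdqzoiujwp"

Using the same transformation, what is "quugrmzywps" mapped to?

uugrmzywpsq

Looking at the pairs, the operation is to move the first character to the end.
Applying that to "quugrmzywps" gives "uugrmzywpsq".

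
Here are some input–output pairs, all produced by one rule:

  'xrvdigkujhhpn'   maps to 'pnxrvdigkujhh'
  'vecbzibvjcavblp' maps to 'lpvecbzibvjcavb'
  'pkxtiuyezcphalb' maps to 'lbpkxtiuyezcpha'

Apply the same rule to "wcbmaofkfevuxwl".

wlwcbmaofkfevux

In each case the input is transformed by: move the last 2 characters to the front (rotate right by 2).
Applying that to "wcbmaofkfevuxwl" gives "wlwcbmaofkfevux".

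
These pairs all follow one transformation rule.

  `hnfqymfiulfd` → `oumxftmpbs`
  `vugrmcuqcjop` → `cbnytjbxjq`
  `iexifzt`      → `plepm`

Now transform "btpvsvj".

The transformation: shift every letter 7 places forward in the alphabet (wrapping around), then delete the last 2 characters.
On "btpvsvj": the first step gives "iawczcq", and the second then gives "iawcz".

iawcz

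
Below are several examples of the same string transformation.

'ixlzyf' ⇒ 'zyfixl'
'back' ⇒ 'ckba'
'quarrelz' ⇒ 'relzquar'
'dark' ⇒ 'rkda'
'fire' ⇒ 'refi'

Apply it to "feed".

edfe

The transformation: swap the front and back halves of the string.
Doing the same to "feed": "edfe".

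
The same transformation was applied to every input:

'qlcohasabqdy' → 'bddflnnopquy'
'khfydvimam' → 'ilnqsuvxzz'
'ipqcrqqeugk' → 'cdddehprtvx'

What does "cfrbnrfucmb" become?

Rule — shift every letter 13 places forward in the alphabet (wrapping around) — i.e. ROT13, then sort the characters into alphabetical order.
Starting from "cfrbnrfucmb": after the first operation, "pseoaeshpzo"; after the second, "aeehooppssz".

aeehooppssz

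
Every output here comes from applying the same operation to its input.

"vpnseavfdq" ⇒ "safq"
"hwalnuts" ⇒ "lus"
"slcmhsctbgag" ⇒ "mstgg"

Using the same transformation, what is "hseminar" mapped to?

In each case the input is transformed by: delete the first 3 characters, then keep every other character starting from the first (positions 1st, 3rd, 5th, ...).
On "hseminar" that produces "mnr".
(Check on "slcmhsctbgag": → "mhsctbgag" → "mstgg" ✓)

mnr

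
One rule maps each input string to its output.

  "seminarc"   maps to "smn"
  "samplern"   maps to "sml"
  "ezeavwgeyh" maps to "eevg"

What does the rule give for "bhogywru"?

The rule is to delete the last 3 characters, then keep every other character starting from the first (positions 1st, 3rd, 5th, ...).
Applying both steps to "bhogywru": "bhogy", then "boy".
(Check on "ezeavwgeyh": → "ezeavwg" → "eevg" ✓)

boy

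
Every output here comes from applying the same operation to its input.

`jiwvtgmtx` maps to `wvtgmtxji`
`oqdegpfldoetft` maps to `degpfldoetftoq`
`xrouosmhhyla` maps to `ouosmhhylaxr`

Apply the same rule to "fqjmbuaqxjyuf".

What's happening: move the first 2 characters to the end (rotate left by 2).
On "fqjmbuaqxjyuf" that produces "jmbuaqxjyuffq".

jmbuaqxjyuffq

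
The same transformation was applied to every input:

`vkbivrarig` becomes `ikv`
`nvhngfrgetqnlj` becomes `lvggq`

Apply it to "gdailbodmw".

In each case the input is transformed by: move the last 3 characters to the front (rotate right by 3), then keep one character in every 3, starting at position 2 (positions 2nd, 5th, 8th, ...).
"gdailbodmw" → "dmwgdailbo" → "mdl".

mdl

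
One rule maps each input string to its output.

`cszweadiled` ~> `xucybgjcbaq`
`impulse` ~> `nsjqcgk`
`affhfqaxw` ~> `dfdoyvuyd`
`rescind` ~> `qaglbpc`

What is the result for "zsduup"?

bssnxq

The transformation: move the first 2 characters to the end (rotate left by 2), then shift every letter 2 places backward in the alphabet (wrapping around).
Starting from "zsduup": after the first operation, "duupzs"; after the second, "bssnxq".
(Check on "cszweadiled": → "zweadiledcs" → "xucybgjcbaq" ✓)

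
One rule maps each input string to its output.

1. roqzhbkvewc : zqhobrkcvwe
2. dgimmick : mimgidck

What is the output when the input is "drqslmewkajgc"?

Looking at the pairs, the operation is to move the first 3 characters to the end (rotate left by 3), then take characters alternately from the front and the back (1st, last, 2nd, 2nd-last, ...).
For "drqslmewkajgc", step one produces "slmewkajgcdrq"; step two turns that into "sqlrmdecwgkja".

sqlrmdecwgkja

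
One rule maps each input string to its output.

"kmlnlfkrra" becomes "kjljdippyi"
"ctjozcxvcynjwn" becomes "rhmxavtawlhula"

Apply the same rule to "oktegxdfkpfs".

ircevbdindqm

Rule — move the first character to the end, then shift every letter 2 places backward in the alphabet (wrapping around).
"oktegxdfkpfs" → "ircevbdindqm".
(Check on "ctjozcxvcynjwn": → "tjozcxvcynjwnc" → "rhmxavtawlhula" ✓)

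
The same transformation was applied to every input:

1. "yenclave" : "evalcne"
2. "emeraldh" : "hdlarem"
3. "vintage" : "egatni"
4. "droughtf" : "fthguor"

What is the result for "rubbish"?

The pattern: delete the first character, then reverse the string.
"rubbish" → "ubbish" → "hsibbu".

hsibbu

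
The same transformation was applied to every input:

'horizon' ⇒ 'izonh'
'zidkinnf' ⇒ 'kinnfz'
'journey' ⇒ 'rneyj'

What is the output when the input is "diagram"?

gramd

The rule is to move the first character to the end, then delete the first 2 characters.
On "diagram": the first step gives "iagramd", and the second then gives "gramd".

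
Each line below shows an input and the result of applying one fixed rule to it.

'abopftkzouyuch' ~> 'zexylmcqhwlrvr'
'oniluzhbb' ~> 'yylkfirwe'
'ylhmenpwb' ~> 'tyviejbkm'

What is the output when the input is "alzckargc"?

dzxiwzhxo

Looking at the pairs, the operation is to move the last 2 characters to the front (rotate right by 2), then shift every letter 3 places backward in the alphabet (wrapping around).
Starting from "alzckargc": after the first operation, "gcalzckar"; after the second, "dzxiwzhxo".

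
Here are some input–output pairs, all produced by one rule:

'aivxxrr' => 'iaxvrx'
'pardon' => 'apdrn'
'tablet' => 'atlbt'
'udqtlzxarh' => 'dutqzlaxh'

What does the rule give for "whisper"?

Rule — swap each adjacent pair of characters (1↔2, 3↔4, ...), then delete the last character.
Working it through for "whisper": intermediate "hwsiepr", final "hwsiep".

hwsiep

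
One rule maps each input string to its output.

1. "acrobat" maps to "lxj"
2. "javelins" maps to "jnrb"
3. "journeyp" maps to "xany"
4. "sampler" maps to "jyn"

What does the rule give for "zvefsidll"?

Looking at the pairs, the operation is to keep every other character starting from the second (positions 2nd, 4th, 6th, ...), then shift every letter 9 places forward in the alphabet (wrapping around).
Applying both steps to "zvefsidll": "vfil", then "eoru".

eoru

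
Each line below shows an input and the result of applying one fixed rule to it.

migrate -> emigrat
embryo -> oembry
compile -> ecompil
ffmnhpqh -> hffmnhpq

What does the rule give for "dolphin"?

The rule is to move the last character to the front.
For "dolphin" the result is "ndolphi".

ndolphi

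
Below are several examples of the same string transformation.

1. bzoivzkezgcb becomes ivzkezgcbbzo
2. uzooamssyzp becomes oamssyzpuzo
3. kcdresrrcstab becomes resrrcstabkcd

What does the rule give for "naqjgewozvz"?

The transformation: move the first 3 characters to the end (rotate left by 3).
For "naqjgewozvz" the result is "jgewozvznaq".

jgewozvznaq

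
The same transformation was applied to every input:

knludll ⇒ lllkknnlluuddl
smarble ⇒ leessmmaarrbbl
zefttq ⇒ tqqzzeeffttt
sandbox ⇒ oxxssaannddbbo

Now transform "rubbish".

shhrruubbbbiis

The pattern: double every character, then move the last 3 characters to the front (rotate right by 3).
For "rubbish", step one produces "rruubbbbiisshh"; step two turns that into "shhrruubbbbiis".
(Check on "knludll": → "kknnlluuddllll" → "lllkknnlluuddl" ✓)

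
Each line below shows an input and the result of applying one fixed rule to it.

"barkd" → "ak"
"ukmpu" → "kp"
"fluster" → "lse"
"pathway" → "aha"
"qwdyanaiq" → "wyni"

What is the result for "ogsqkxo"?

In each case the input is transformed by: keep every other character starting from the second (positions 2nd, 4th, 6th, ...).
On "ogsqkxo" that produces "gqx".

gqx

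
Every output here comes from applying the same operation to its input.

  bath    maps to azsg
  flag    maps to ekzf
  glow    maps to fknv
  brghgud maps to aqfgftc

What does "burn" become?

Rule — shift every letter 1 place backward in the alphabet (wrapping around).
So "burn" becomes "atqm".

atqm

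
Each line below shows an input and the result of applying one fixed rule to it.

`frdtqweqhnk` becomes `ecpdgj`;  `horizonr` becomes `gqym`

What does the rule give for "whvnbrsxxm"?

vuarw

Each output is the input with this applied: keep every other character starting from the first (positions 1st, 3rd, 5th, ...), then shift every letter 1 place backward in the alphabet (wrapping around).
Applying that to "whvnbrsxxm" gives "vuarw".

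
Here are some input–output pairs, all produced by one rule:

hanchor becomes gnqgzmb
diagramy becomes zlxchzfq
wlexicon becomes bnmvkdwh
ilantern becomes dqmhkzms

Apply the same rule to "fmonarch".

qbgelnmz

Looking at the pairs, the operation is to shift every letter 1 place backward in the alphabet (wrapping around), then move the last 3 characters to the front (rotate right by 3).
On "fmonarch": the first step gives "elnmzqbg", and the second then gives "qbgelnmz".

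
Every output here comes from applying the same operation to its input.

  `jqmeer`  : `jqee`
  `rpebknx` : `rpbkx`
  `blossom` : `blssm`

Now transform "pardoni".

What's happening: double every character, then keep one character in every 3, starting at position 1 (positions 1st, 4th, 7th, ...).
On "pardoni" that produces "padoi".

padoi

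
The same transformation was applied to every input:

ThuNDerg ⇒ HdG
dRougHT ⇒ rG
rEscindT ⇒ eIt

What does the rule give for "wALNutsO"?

In each case the input is transformed by: keep one character in every 3, starting at position 2 (positions 2nd, 5th, 8th, ...), then flip the case of every letter.
Starting from "wALNutsO": after the first operation, "AuO"; after the second, "aUo".

aUo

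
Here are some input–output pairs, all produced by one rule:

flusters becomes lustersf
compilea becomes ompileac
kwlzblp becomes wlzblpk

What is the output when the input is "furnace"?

Looking at the pairs, the operation is to move the first character to the end.
Applying that to "furnace" gives "urnacef".

urnacef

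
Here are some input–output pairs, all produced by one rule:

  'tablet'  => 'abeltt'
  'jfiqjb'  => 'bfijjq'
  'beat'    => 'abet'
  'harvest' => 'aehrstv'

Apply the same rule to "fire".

Looking at the pairs, the operation is to sort the characters into alphabetical order.
Applying that to "fire" gives "efir".

efir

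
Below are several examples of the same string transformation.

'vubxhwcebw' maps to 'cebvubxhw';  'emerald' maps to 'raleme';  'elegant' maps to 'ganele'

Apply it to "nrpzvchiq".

chinrpzv

The transformation: delete the last character, then move the last 3 characters to the front (rotate right by 3).
"nrpzvchiq" → "chinrpzv".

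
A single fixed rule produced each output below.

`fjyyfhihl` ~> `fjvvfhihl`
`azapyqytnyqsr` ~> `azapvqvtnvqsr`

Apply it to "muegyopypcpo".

muegvopvpcpo

Rule — replace every "y" with "v".
"muegyopypcpo" → "muegvopvpcpo".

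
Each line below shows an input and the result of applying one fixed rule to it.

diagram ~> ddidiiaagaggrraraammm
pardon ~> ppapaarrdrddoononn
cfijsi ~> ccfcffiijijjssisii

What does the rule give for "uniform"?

The transformation: repeat every character 3 times, then swap each adjacent pair of characters (1↔2, 3↔4, ...).
For "uniform", step one produces "uuunnniiifffooorrrmmm"; step two turns that into "uununniififfoororrmmm".

uununniififfoororrmmm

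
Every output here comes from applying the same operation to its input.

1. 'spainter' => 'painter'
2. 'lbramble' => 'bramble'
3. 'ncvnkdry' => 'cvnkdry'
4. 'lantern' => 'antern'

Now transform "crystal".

rystal

What's happening: delete the first character.
Applying that to "crystal" gives "rystal".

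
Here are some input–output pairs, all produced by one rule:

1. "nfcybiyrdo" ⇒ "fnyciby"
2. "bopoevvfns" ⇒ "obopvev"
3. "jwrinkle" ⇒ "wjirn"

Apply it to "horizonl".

ohirz

The rule is to delete the last 3 characters, then swap each adjacent pair of characters (1↔2, 3↔4, ...).
So "horizonl" becomes "ohirz".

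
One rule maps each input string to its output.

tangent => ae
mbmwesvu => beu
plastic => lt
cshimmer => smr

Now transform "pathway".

aw

What's happening: keep one character in every 3, starting at position 2 (positions 2nd, 5th, 8th, ...).
On "pathway" that produces "aw".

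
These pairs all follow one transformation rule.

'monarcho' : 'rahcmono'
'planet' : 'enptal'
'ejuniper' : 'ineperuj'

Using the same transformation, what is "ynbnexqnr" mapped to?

enqxrnnyb

Each output is the input with this applied: move the first 3 characters to the end (rotate left by 3), then swap each adjacent pair of characters (1↔2, 3↔4, ...).
Applying both steps to "ynbnexqnr": "nexqnrynb", then "enqxrnnyb".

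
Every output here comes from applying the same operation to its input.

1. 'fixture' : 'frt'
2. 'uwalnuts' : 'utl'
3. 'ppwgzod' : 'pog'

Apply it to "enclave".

evl

In each case the input is transformed by: take characters alternately from the front and the back (1st, last, 2nd, 2nd-last, ...), then keep one character in every 3, starting at position 1 (positions 1st, 4th, 7th, ...).
Working it through for "enclave": intermediate "eenvcal", final "evl".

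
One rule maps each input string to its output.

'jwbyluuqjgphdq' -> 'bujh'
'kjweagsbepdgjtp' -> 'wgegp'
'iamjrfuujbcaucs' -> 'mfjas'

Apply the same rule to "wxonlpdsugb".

The transformation: keep one character in every 3, starting at position 3 (positions 3rd, 6th, 9th, ...).
Applying that to "wxonlpdsugb" gives "opu".

opu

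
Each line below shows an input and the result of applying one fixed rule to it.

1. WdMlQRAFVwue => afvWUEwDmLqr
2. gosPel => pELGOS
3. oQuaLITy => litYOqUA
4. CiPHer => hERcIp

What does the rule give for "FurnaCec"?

What's happening: flip the case of every letter, then swap the front and back halves of the string.
For "FurnaCec" the result is "AcECfURN".

AcECfURN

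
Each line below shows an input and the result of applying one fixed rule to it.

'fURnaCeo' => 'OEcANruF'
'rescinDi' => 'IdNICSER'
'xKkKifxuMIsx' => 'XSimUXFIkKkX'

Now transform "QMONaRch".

The rule is to reverse the string, then flip the case of every letter.
"QMONaRch" → "hcRaNOMQ" → "HCrAnomq".

HCrAnomq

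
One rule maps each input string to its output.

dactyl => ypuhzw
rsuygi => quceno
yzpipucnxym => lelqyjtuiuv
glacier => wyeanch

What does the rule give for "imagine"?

wcejaei

Rule — shift every letter 4 places backward in the alphabet (wrapping around), then move the first 2 characters to the end (rotate left by 2).
Starting from "imagine": after the first operation, "eiwceja"; after the second, "wcejaei".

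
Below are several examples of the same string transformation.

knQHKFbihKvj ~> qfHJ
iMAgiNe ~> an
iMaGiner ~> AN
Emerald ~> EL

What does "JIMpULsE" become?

ml

The pattern: flip the case of every letter, then keep one character in every 3, starting at position 3 (positions 3rd, 6th, 9th, ...).
Working it through for "JIMpULsE": intermediate "jimPulSe", final "ml".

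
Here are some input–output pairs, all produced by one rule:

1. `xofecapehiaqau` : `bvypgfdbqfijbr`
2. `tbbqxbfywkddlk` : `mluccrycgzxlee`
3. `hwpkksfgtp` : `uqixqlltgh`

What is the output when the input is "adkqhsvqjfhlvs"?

The transformation: shift every letter 1 place forward in the alphabet (wrapping around), then move the last 2 characters to the front (rotate right by 2).
Doing the same to "adkqhsvqjfhlvs": "wtbelritwrkgim".

wtbelritwrkgim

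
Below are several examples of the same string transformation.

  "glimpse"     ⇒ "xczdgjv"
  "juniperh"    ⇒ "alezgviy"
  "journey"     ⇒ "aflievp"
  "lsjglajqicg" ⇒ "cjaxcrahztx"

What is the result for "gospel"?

The pattern: shift every letter 9 places backward in the alphabet (wrapping around).
"gospel" → "xfjgvc".

xfjgvc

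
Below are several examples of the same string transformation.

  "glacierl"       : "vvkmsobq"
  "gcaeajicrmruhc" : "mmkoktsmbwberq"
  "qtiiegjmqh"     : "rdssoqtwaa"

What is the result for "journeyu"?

eyebxoit

The pattern: swap the first and last characters, then shift every letter 10 places forward in the alphabet (wrapping around).
"journeyu" → "uourneyj" → "eyebxoit".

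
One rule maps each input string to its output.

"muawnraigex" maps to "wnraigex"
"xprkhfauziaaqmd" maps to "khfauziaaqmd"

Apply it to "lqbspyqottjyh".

In each case the input is transformed by: delete the first 3 characters.
Applying that to "lqbspyqottjyh" gives "spyqottjyh".

spyqottjyh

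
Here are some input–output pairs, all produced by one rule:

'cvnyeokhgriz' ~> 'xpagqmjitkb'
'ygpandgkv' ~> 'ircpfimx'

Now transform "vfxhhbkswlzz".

What's happening: shift every letter 2 places forward in the alphabet (wrapping around), then delete the first character.
On "vfxhhbkswlzz" that produces "hzjjdmuynbb".

hzjjdmuynbb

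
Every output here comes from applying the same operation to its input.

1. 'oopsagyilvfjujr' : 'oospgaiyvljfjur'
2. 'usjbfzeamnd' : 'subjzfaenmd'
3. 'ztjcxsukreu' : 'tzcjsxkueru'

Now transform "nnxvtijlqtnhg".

In each case the input is transformed by: swap each adjacent pair of characters (1↔2, 3↔4, ...).
"nnxvtijlqtnhg" → "nnvxitljtqhng".

nnvxitljtqhng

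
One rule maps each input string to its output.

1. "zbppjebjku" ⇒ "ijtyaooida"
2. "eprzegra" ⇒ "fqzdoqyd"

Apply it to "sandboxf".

Rule — move the last 3 characters to the front (rotate right by 3), then shift every letter 1 place backward in the alphabet (wrapping around).
So "sandboxf" becomes "nwerzmca".

nwerzmca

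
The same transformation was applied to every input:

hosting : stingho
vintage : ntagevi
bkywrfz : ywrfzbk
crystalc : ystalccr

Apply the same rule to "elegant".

In each case the input is transformed by: move the first 2 characters to the end (rotate left by 2).
"elegant" → "egantel".

egantel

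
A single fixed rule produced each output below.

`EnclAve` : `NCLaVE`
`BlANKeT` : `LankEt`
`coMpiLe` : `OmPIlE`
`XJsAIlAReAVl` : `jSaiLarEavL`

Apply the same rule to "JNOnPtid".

noNpTID

Looking at the pairs, the operation is to delete the first character, then flip the case of every letter.
On "JNOnPtid": the first step gives "NOnPtid", and the second then gives "noNpTID".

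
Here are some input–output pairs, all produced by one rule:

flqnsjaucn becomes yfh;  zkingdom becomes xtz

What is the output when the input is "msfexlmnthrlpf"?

fkaes

What's happening: keep one character in every 3, starting at position 2 (positions 2nd, 5th, 8th, ...), then shift every letter 13 places forward in the alphabet (wrapping around) — i.e. ROT13.
On "msfexlmnthrlpf": the first step gives "sxnrf", and the second then gives "fkaes".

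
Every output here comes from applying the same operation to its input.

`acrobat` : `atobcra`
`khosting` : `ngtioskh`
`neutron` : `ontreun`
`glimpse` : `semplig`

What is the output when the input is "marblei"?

Looking at the pairs, the operation is to reverse the string, then swap each adjacent pair of characters (1↔2, 3↔4, ...).
For "marblei", step one produces "ielbram"; step two turns that into "eiblarm".

eiblarm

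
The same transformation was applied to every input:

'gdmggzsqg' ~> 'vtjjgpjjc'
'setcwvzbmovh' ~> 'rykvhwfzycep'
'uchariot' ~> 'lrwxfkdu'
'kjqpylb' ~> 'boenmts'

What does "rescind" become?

lqguhvf

What's happening: move the last 3 characters to the front (rotate right by 3), then shift every letter 3 places forward in the alphabet (wrapping around).
For "rescind", step one produces "indresc"; step two turns that into "lqguhvf".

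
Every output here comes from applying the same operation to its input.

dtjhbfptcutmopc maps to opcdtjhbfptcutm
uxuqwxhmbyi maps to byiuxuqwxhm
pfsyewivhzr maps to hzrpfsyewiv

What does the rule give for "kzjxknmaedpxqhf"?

Each output is the input with this applied: move the last 3 characters to the front (rotate right by 3).
For "kzjxknmaedpxqhf" the result is "qhfkzjxknmaedpx".

qhfkzjxknmaedpx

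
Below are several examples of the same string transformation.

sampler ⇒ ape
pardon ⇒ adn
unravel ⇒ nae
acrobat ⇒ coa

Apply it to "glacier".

lce

What's happening: keep every other character starting from the second (positions 2nd, 4th, 6th, ...).
So "glacier" becomes "lce".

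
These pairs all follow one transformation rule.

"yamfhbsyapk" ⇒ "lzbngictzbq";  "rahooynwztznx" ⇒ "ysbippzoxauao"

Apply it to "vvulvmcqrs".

twwvmwndrs

Each output is the input with this applied: shift every letter 1 place forward in the alphabet (wrapping around), then move the last character to the front.
On "vvulvmcqrs": the first step gives "wwvmwndrst", and the second then gives "twwvmwndrs".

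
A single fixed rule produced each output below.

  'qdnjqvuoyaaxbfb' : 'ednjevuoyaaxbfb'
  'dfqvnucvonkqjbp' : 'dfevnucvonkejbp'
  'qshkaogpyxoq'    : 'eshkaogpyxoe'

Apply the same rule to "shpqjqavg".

What's happening: replace every "q" with "e".
Doing the same to "shpqjqavg": "shpejeavg".

shpejeavg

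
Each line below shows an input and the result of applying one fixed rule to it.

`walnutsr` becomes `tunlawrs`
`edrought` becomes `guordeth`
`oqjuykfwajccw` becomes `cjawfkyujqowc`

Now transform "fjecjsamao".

What's happening: reverse the string, then move the first 2 characters to the end (rotate left by 2).
For "fjecjsamao" the result is "masjcejfoa".

masjcejfoa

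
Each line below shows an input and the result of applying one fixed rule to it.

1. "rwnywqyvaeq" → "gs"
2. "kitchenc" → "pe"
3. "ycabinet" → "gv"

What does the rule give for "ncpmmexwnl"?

Each output is the input with this applied: shift every letter 2 places forward in the alphabet (wrapping around), then keep only the last 2 characters.
Applying both steps to "ncpmmexwnl": "peroogzypn", then "pn".

pn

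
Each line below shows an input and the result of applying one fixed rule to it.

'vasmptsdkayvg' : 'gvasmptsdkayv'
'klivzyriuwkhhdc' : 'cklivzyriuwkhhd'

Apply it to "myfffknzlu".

The transformation: move the last character to the front.
On "myfffknzlu" that produces "umyfffknzl".

umyfffknzl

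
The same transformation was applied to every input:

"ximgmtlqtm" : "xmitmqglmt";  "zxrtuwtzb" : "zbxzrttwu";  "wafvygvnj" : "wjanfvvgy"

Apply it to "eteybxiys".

The rule is to take characters alternately from the front and the back (1st, last, 2nd, 2nd-last, ...).
Applying that to "eteybxiys" gives "estyeiyxb".

estyeiyxb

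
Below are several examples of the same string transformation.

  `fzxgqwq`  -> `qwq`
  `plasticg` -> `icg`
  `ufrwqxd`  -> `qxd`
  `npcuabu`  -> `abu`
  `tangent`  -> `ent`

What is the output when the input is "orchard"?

ard

The transformation: keep only the last 3 characters.
For "orchard" the result is "ard".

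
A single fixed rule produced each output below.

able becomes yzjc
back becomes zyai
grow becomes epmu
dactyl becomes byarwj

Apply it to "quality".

osyjgrw

The pattern: shift every letter 2 places backward in the alphabet (wrapping around).
For "quality" the result is "osyjgrw".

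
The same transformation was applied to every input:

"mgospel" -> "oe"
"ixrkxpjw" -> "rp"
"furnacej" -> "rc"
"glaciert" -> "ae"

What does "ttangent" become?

The pattern: keep one character in every 3, starting at position 3 (positions 3rd, 6th, 9th, ...).
Doing the same to "ttangent": "ae".

ae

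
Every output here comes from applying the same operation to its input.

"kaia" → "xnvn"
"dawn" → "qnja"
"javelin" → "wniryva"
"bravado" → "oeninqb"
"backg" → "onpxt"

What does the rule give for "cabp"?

What's happening: shift every letter 13 places forward in the alphabet (wrapping around) — i.e. ROT13.
So "cabp" becomes "pnoc".

pnoc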